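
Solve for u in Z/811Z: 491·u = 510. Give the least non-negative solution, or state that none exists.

gcd(491, 811) = 1, so a unique solution mod 811 exists.
491⁻¹ ≡ 332 (mod 811).
u ≡ 332·510 ≡ 632 (mod 811).

632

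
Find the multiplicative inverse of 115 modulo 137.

137 = 1*115 + 22
115 = 5*22 + 5
22 = 4*5 + 2
5 = 2*2 + 1
2 = 2*1 + 0
gcd(115, 137) = 1, so the inverse exists.
Back-substitute for 1:
1 = 1*5 − 2*2
  = −2*22 + 9*5
  = 9*115 − 47*22
  = −47*137 + 56*115
So 115⁻¹ ≡ 56 (mod 137).

56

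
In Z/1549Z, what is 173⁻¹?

Run the extended Euclidean algorithm:
1549 = 8·173 + 165
173 = 1·165 + 8
165 = 20·8 + 5
8 = 1·5 + 3
5 = 1·3 + 2
3 = 1·2 + 1
2 = 2·1 + 0
gcd(173, 1549) = 1, so the inverse exists.
Back-substitute for 1:
1 = 1·3 − 1·2
  = −1·5 + 2·3
  = 2·8 − 3·5
  = −3·165 + 62·8
  = 62·173 − 65·165
  = −65·1549 + 582·173
So 173⁻¹ ≡ 582 (mod 1549).

582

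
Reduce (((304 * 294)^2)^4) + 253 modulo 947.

304 * 294 = 89376 ≡ 358 (mod 947)
(358)^2 ≡ 319 (mod 947)
(319)^4 ≡ 65 (mod 947)
65 + 253 = 318

318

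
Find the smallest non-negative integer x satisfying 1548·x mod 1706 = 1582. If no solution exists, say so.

789

gcd(1548, 1706) = 2, and 2 | 1582, so solutions exist.
Divide through by 2: 774·x ≡ 791 (mod 853).
774⁻¹ ≡ 799 (mod 853).
x ≡ 799·791 ≡ 789 (mod 853).
The smallest non-negative solution is x = 789.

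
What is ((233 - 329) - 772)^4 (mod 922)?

372

233 - 329 = -96 ≡ 826 (mod 922)
826 - 772 = 54
(54)^4 ≡ 372 (mod 922)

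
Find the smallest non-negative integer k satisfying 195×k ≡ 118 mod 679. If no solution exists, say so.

603

gcd(195, 679) = 1, so a unique solution mod 679 exists.
195⁻¹ ≡ 195 (mod 679).
k ≡ 195×118 ≡ 603 (mod 679).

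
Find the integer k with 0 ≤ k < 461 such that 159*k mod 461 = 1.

29

By the extended Euclidean algorithm:
461 = 2×159 + 143
159 = 1×143 + 16
143 = 8×16 + 15
16 = 1×15 + 1
15 = 15×1 + 0
gcd(159, 461) = 1, so the inverse exists.
Back-substitute for 1:
1 = 1×16 − 1×15
  = −1×143 + 9×16
  = 9×159 − 10×143
  = −10×461 + 29×159
So 159⁻¹ ≡ 29 (mod 461).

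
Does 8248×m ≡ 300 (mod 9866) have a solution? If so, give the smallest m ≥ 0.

gcd(8248, 9866) = 2, and 2 | 300, so solutions exist.
Divide through by 2: 4124×m mod 4933 = 150.
4124⁻¹ ≡ 3372 (mod 4933).
m ≡ 3372×150 ≡ 2634 (mod 4933).
The smallest non-negative solution is m = 2634.

2634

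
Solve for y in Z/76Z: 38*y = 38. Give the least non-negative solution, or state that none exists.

1

gcd(38, 76) = 38, and 38 | 38, so solutions exist.
Divide through by 38: 1*y = 1 (mod 2).
1⁻¹ ≡ 1 (mod 2).
y ≡ 1*1 ≡ 1 (mod 2).
The smallest non-negative solution is y = 1.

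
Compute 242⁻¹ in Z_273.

44

Apply the Euclidean algorithm and back-substitute:
273 = 1×242 + 31
242 = 7×31 + 25
31 = 1×25 + 6
25 = 4×6 + 1
6 = 6×1 + 0
gcd(242, 273) = 1, so the inverse exists.
Back-substitute for 1:
1 = 1×25 − 4×6
  = −4×31 + 5×25
  = 5×242 − 39×31
  = −39×273 + 44×242
So 242⁻¹ ≡ 44 (mod 273).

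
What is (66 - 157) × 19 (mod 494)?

66 - 157 = -91 ≡ 403 (mod 494)
403 × 19 = 7657 ≡ 247 (mod 494)

247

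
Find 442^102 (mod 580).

102 in binary is 1100110, i.e. 102 = 64 + 32 + 4 + 2.
442^1 ≡ 442 (mod 580)
442^2 ≡ 442^2 = 195364 ≡ 484 (mod 580)
442^4 ≡ 484^2 = 234256 ≡ 516 (mod 580)
442^8 ≡ 516^2 = 266256 ≡ 36 (mod 580)
442^16 ≡ 36^2 = 1296 ≡ 136 (mod 580)
442^32 ≡ 136^2 = 18496 ≡ 516 (mod 580)
442^64 ≡ 516^2 = 266256 ≡ 36 (mod 580)
442^102 = 442^64 × 442^32 × 442^4 × 442^2 ≡ 36 × 516 × 516 × 484 (mod 580).
Accumulate the product:
36 × 516 = 18576 ≡ 16
16 × 516 = 8256 ≡ 136
136 × 484 = 65824 ≡ 284

284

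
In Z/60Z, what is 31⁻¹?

60 = 1·31 + 29
31 = 1·29 + 2
29 = 14·2 + 1
2 = 2·1 + 0
gcd(31, 60) = 1, so the inverse exists.
Back-substitute for 1:
1 = 1·29 − 14·2
  = −14·31 + 15·29
  = 15·60 − 29·31
So 31⁻¹ ≡ −29 ≡ 31 (mod 60).

31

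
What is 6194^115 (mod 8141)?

115 in binary is 1110011, i.e. 115 = 64 + 32 + 16 + 2 + 1.
6194^1 ≡ 6194 (mod 8141)
6194^2 ≡ 6194^2 = 38365636 ≡ 5244 (mod 8141)
6194^4 ≡ 5244^2 = 27499536 ≡ 7379 (mod 8141)
6194^8 ≡ 7379^2 = 54449641 ≡ 2633 (mod 8141)
6194^16 ≡ 2633^2 = 6932689 ≡ 4698 (mod 8141)
6194^32 ≡ 4698^2 = 22071204 ≡ 953 (mod 8141)
6194^64 ≡ 953^2 = 908209 ≡ 4558 (mod 8141)
6194^115 = 6194^64 · 6194^32 · 6194^16 · 6194^2 · 6194^1 ≡ 4558 · 953 · 4698 · 5244 · 6194 (mod 8141).
Accumulate the product:
4558 · 953 = 4343774 ≡ 4621
4621 · 4698 = 21709458 ≡ 5552
5552 · 5244 = 29114688 ≡ 2472
2472 · 6194 = 15311568 ≡ 6488

6488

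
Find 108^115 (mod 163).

By square-and-multiply:
115 in binary is 1110011, i.e. 115 = 64 + 32 + 16 + 2 + 1.
108^1 ≡ 108 (mod 163)
108^2 ≡ 108^2 = 11664 ≡ 91 (mod 163)
108^4 ≡ 91^2 = 8281 ≡ 131 (mod 163)
108^8 ≡ 131^2 = 17161 ≡ 46 (mod 163)
108^16 ≡ 46^2 = 2116 ≡ 160 (mod 163)
108^32 ≡ 160^2 = 25600 ≡ 9 (mod 163)
108^64 ≡ 9^2 = 81 (mod 163)
108^115 = 108^64 × 108^32 × 108^16 × 108^2 × 108^1 ≡ 81 × 9 × 160 × 91 × 108 (mod 163).
Accumulate the product:
81 × 9 = 729 ≡ 77
77 × 160 = 12320 ≡ 95
95 × 91 = 8645 ≡ 6
6 × 108 = 648 ≡ 159

159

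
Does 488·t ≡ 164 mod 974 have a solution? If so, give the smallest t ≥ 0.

164

gcd(488, 974) = 2, and 2 | 164, so solutions exist.
Divide through by 2: 244·t ≡ 82 (mod 487).
244⁻¹ ≡ 2 (mod 487).
t ≡ 2·82 ≡ 164 (mod 487).
The smallest non-negative solution is t = 164.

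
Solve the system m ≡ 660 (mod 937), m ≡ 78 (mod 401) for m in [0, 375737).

937⁻¹ mod 401: 937·101 ≡ 1 (mod 401), so 937⁻¹ ≡ 101.
m = 660 + 937·((78 − 660)·101 mod 401) = 660 + 937·165 = 155265.

155265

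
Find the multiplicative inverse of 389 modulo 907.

907 = 2·389 + 129
389 = 3·129 + 2
129 = 64·2 + 1
2 = 2·1 + 0
gcd(389, 907) = 1, so the inverse exists.
Back-substitute for 1:
1 = 1·129 − 64·2
  = −64·389 + 193·129
  = 193·907 − 450·389
So 389⁻¹ ≡ −450 ≡ 457 (mod 907).

457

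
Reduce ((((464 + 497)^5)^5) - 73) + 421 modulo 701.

16

464 + 497 = 961 ≡ 260 (mod 701)
(260)^5 ≡ 684 (mod 701)
(684)^5 ≡ 369 (mod 701)
369 - 73 = 296
296 + 421 = 717 ≡ 16 (mod 701)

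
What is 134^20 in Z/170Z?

Compute successive squares:
20 in binary is 10100, i.e. 20 = 16 + 4.
134^1 ≡ 134 (mod 170)
134^2 ≡ 134^2 = 17956 ≡ 106 (mod 170)
134^4 ≡ 106^2 = 11236 ≡ 16 (mod 170)
134^8 ≡ 16^2 = 256 ≡ 86 (mod 170)
134^16 ≡ 86^2 = 7396 ≡ 86 (mod 170)
134^20 = 134^16 · 134^4 ≡ 86 · 16 (mod 170).
86 · 16 = 1376 ≡ 16 (mod 170).

16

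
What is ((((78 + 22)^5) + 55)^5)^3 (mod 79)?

41

78 + 22 = 100 ≡ 21 (mod 79)
(21)^5 ≡ 38 (mod 79)
38 + 55 = 93 ≡ 14 (mod 79)
(14)^5 ≡ 71 (mod 79)
(71)^3 ≡ 41 (mod 79)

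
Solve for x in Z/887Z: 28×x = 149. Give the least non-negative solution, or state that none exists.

37

gcd(28, 887) = 1, so a unique solution mod 887 exists.
28⁻¹ ≡ 792 (mod 887).
x ≡ 792×149 ≡ 37 (mod 887).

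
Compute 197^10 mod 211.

14

By square-and-multiply:
197^1 ≡ 197 (mod 211)
197^2 ≡ 197^2 = 38809 ≡ 196 (mod 211)
197^4 ≡ 196^2 = 38416 ≡ 14 (mod 211)
197^8 ≡ 14^2 = 196 (mod 211)
197^10 = 197^8 * 197^2 ≡ 196 * 196 (mod 211).
196 * 196 = 38416 ≡ 14 (mod 211).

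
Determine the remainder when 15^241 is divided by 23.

By square-and-multiply:
15^1 ≡ 15 (mod 23)
15^2 ≡ 15^2 = 225 ≡ 18 (mod 23)
15^4 ≡ 18^2 = 324 ≡ 2 (mod 23)
15^8 ≡ 2^2 = 4 (mod 23)
15^16 ≡ 4^2 = 16 (mod 23)
15^32 ≡ 16^2 = 256 ≡ 3 (mod 23)
15^64 ≡ 3^2 = 9 (mod 23)
15^128 ≡ 9^2 = 81 ≡ 12 (mod 23)
15^241 = 15^128 × 15^64 × 15^32 × 15^16 × 15^1 ≡ 12 × 9 × 3 × 16 × 15 (mod 23).
Accumulate the product:
12 × 9 = 108 ≡ 16
16 × 3 = 48 ≡ 2
2 × 16 = 32 ≡ 9
9 × 15 = 135 ≡ 20

20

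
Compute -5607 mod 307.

-5607 = -19×307 + 226, so -5607 ≡ 226 (mod 307).

226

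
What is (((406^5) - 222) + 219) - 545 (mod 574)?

68

(406)^5 ≡ 42 (mod 574)
42 - 222 = -180 ≡ 394 (mod 574)
394 + 219 = 613 ≡ 39 (mod 574)
39 - 545 = -506 ≡ 68 (mod 574)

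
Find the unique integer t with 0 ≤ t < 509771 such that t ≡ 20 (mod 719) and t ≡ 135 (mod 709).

719⁻¹ mod 709: 719*71 ≡ 1 (mod 709), so 719⁻¹ ≡ 71.
t = 20 + 719*((135 − 20)*71 mod 709) = 20 + 719*366 = 263174.

263174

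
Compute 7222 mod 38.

7222 = 190·38 + 2, so 7222 ≡ 2 (mod 38).

2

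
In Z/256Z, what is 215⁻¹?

Run the extended Euclidean algorithm:
256 = 1·215 + 41
215 = 5·41 + 10
41 = 4·10 + 1
10 = 10·1 + 0
gcd(215, 256) = 1, so the inverse exists.
Bézout: 1 = 21·256 − 25·215.
So 215⁻¹ ≡ −25 ≡ 231 (mod 256).

231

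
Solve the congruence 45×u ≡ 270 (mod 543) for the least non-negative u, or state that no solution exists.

gcd(45, 543) = 3, and 3 | 270, so solutions exist.
Divide through by 3: 15×u = 90 (mod 181).
15⁻¹ ≡ 169 (mod 181).
u ≡ 169×90 ≡ 6 (mod 181).
The smallest non-negative solution is u = 6.

6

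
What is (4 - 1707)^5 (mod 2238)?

4 - 1707 = -1703 ≡ 535 (mod 2238)
(535)^5 ≡ 2083 (mod 2238)

2083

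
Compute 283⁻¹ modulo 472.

467

By the extended Euclidean algorithm:
472 = 1×283 + 189
283 = 1×189 + 94
189 = 2×94 + 1
94 = 94×1 + 0
gcd(283, 472) = 1, so the inverse exists.
Back-substitute for 1:
1 = 1×189 − 2×94
  = −2×283 + 3×189
  = 3×472 − 5×283
So 283⁻¹ ≡ −5 ≡ 467 (mod 472).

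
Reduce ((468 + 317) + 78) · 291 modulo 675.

468 + 317 = 785 ≡ 110 (mod 675)
110 + 78 = 188
188 · 291 = 54708 ≡ 33 (mod 675)

33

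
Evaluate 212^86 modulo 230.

104

86 in binary is 1010110, i.e. 86 = 64 + 16 + 4 + 2.
212^1 ≡ 212 (mod 230)
212^2 ≡ 212^2 = 44944 ≡ 94 (mod 230)
212^4 ≡ 94^2 = 8836 ≡ 96 (mod 230)
212^8 ≡ 96^2 = 9216 ≡ 16 (mod 230)
212^16 ≡ 16^2 = 256 ≡ 26 (mod 230)
212^32 ≡ 26^2 = 676 ≡ 216 (mod 230)
212^64 ≡ 216^2 = 46656 ≡ 196 (mod 230)
212^86 = 212^64 × 212^16 × 212^4 × 212^2 ≡ 196 × 26 × 96 × 94 (mod 230).
Accumulate the product:
196 × 26 = 5096 ≡ 36
36 × 96 = 3456 ≡ 6
6 × 94 = 564 ≡ 104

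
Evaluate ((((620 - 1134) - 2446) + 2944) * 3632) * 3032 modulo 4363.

620 - 1134 = -514 ≡ 3849 (mod 4363)
3849 - 2446 = 1403
1403 + 2944 = 4347
4347 * 3632 = 15788304 ≡ 2970 (mod 4363)
2970 * 3032 = 9005040 ≡ 4171 (mod 4363)

4171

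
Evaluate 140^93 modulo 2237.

By square-and-multiply:
140^1 ≡ 140 (mod 2237)
140^2 ≡ 140^2 = 19600 ≡ 1704 (mod 2237)
140^4 ≡ 1704^2 = 2903616 ≡ 2227 (mod 2237)
140^8 ≡ 2227^2 = 4959529 ≡ 100 (mod 2237)
140^16 ≡ 100^2 = 10000 ≡ 1052 (mod 2237)
140^32 ≡ 1052^2 = 1106704 ≡ 1626 (mod 2237)
140^64 ≡ 1626^2 = 2643876 ≡ 1979 (mod 2237)
140^93 = 140^64 · 140^16 · 140^8 · 140^4 · 140^1 ≡ 1979 · 1052 · 100 · 2227 · 140 (mod 2237).
Accumulate the product:
1979 · 1052 = 2081908 ≡ 1498
1498 · 100 = 149800 ≡ 2158
2158 · 2227 = 4805866 ≡ 790
790 · 140 = 110600 ≡ 987

987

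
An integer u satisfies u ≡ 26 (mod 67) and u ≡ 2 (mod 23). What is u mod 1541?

830

67⁻¹ mod 23: 67×11 ≡ 1 (mod 23), so 67⁻¹ ≡ 11.
u = 26 + 67×((2 − 26)×11 mod 23) = 26 + 67×12 = 830.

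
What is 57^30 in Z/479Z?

Compute successive squares:
57^1 ≡ 57 (mod 479)
57^2 ≡ 57^2 = 3249 ≡ 375 (mod 479)
57^4 ≡ 375^2 = 140625 ≡ 278 (mod 479)
57^8 ≡ 278^2 = 77284 ≡ 165 (mod 479)
57^16 ≡ 165^2 = 27225 ≡ 401 (mod 479)
57^30 = 57^16 · 57^8 · 57^4 · 57^2 ≡ 401 · 165 · 278 · 375 (mod 479).
Accumulate the product:
401 · 165 = 66165 ≡ 63
63 · 278 = 17514 ≡ 270
270 · 375 = 101250 ≡ 181

181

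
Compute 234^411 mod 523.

411 in binary is 110011011, i.e. 411 = 256 + 128 + 16 + 8 + 2 + 1.
234^1 ≡ 234 (mod 523)
234^2 ≡ 234^2 = 54756 ≡ 364 (mod 523)
234^4 ≡ 364^2 = 132496 ≡ 177 (mod 523)
234^8 ≡ 177^2 = 31329 ≡ 472 (mod 523)
234^16 ≡ 472^2 = 222784 ≡ 509 (mod 523)
234^32 ≡ 509^2 = 259081 ≡ 196 (mod 523)
234^64 ≡ 196^2 = 38416 ≡ 237 (mod 523)
234^128 ≡ 237^2 = 56169 ≡ 208 (mod 523)
234^256 ≡ 208^2 = 43264 ≡ 378 (mod 523)
234^411 = 234^256 · 234^128 · 234^16 · 234^8 · 234^2 · 234^1 ≡ 378 · 208 · 509 · 472 · 364 · 234 (mod 523).
Accumulate the product:
378 · 208 = 78624 ≡ 174
174 · 509 = 88566 ≡ 179
179 · 472 = 84488 ≡ 285
285 · 364 = 103740 ≡ 186
186 · 234 = 43524 ≡ 115

115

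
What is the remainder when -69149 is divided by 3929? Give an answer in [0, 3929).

-69149 = -18·3929 + 1573, so -69149 ≡ 1573 (mod 3929).

1573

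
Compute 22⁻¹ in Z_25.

25 = 1×22 + 3
22 = 7×3 + 1
3 = 3×1 + 0
gcd(22, 25) = 1, so the inverse exists.
Back-substitute for 1:
1 = 1×22 − 7×3
  = −7×25 + 8×22
So 22⁻¹ ≡ 8 (mod 25).

8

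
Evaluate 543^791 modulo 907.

791 in binary is 1100010111, i.e. 791 = 512 + 256 + 16 + 4 + 2 + 1.
543^1 ≡ 543 (mod 907)
543^2 ≡ 543^2 = 294849 ≡ 74 (mod 907)
543^4 ≡ 74^2 = 5476 ≡ 34 (mod 907)
543^8 ≡ 34^2 = 1156 ≡ 249 (mod 907)
543^16 ≡ 249^2 = 62001 ≡ 325 (mod 907)
543^32 ≡ 325^2 = 105625 ≡ 413 (mod 907)
543^64 ≡ 413^2 = 170569 ≡ 53 (mod 907)
543^128 ≡ 53^2 = 2809 ≡ 88 (mod 907)
543^256 ≡ 88^2 = 7744 ≡ 488 (mod 907)
543^512 ≡ 488^2 = 238144 ≡ 510 (mod 907)
543^791 = 543^512 * 543^256 * 543^16 * 543^4 * 543^2 * 543^1 ≡ 510 * 488 * 325 * 34 * 74 * 543 (mod 907).
Accumulate the product:
510 * 488 = 248880 ≡ 362
362 * 325 = 117650 ≡ 647
647 * 34 = 21998 ≡ 230
230 * 74 = 17020 ≡ 694
694 * 543 = 376842 ≡ 437

437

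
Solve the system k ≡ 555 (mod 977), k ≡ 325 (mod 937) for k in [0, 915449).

977⁻¹ mod 937: 977·164 ≡ 1 (mod 937), so 977⁻¹ ≡ 164.
k = 555 + 977·((325 − 555)·164 mod 937) = 555 + 977·697 = 681524.

681524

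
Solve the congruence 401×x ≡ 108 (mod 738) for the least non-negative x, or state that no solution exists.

234

gcd(401, 738) = 1, so a unique solution mod 738 exists.
401⁻¹ ≡ 173 (mod 738).
x ≡ 173×108 ≡ 234 (mod 738).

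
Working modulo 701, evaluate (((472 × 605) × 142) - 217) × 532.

88

472 × 605 = 285560 ≡ 253 (mod 701)
253 × 142 = 35926 ≡ 175 (mod 701)
175 - 217 = -42 ≡ 659 (mod 701)
659 × 532 = 350588 ≡ 88 (mod 701)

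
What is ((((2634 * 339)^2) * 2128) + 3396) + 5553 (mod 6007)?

5563

2634 * 339 = 892926 ≡ 3890 (mod 6007)
(3890)^2 ≡ 467 (mod 6007)
467 * 2128 = 993776 ≡ 2621 (mod 6007)
2621 + 3396 = 6017 ≡ 10 (mod 6007)
10 + 5553 = 5563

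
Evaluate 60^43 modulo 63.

18

Using repeated squaring:
60^1 ≡ 60 (mod 63)
60^2 ≡ 60^2 = 3600 ≡ 9 (mod 63)
60^4 ≡ 9^2 = 81 ≡ 18 (mod 63)
60^8 ≡ 18^2 = 324 ≡ 9 (mod 63)
60^16 ≡ 9^2 = 81 ≡ 18 (mod 63)
60^32 ≡ 18^2 = 324 ≡ 9 (mod 63)
60^43 = 60^32 × 60^8 × 60^2 × 60^1 ≡ 9 × 9 × 9 × 60 (mod 63).
Accumulate the product:
9 × 9 = 81 ≡ 18
18 × 9 = 162 ≡ 36
36 × 60 = 2160 ≡ 18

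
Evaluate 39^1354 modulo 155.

39^1 ≡ 39 (mod 155)
39^2 ≡ 39^2 = 1521 ≡ 126 (mod 155)
39^4 ≡ 126^2 = 15876 ≡ 66 (mod 155)
39^8 ≡ 66^2 = 4356 ≡ 16 (mod 155)
39^16 ≡ 16^2 = 256 ≡ 101 (mod 155)
39^32 ≡ 101^2 = 10201 ≡ 126 (mod 155)
39^64 ≡ 126^2 = 15876 ≡ 66 (mod 155)
39^128 ≡ 66^2 = 4356 ≡ 16 (mod 155)
39^256 ≡ 16^2 = 256 ≡ 101 (mod 155)
39^512 ≡ 101^2 = 10201 ≡ 126 (mod 155)
39^1024 ≡ 126^2 = 15876 ≡ 66 (mod 155)
39^1354 = 39^1024 · 39^256 · 39^64 · 39^8 · 39^2 ≡ 66 · 101 · 66 · 16 · 126 (mod 155).
Accumulate the product:
66 · 101 = 6666 ≡ 1
1 · 66 = 66
66 · 16 = 1056 ≡ 126
126 · 126 = 15876 ≡ 66

66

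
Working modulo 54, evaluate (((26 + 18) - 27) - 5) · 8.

26 + 18 = 44
44 - 27 = 17
17 - 5 = 12
12 · 8 = 96 ≡ 42 (mod 54)

42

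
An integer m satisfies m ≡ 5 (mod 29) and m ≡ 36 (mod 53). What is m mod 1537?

29⁻¹ mod 53: 29·11 ≡ 1 (mod 53), so 29⁻¹ ≡ 11.
m = 5 + 29·((36 − 5)·11 mod 53) = 5 + 29·23 = 672.

672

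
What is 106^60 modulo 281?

59

106^1 ≡ 106 (mod 281)
106^2 ≡ 106^2 = 11236 ≡ 277 (mod 281)
106^4 ≡ 277^2 = 76729 ≡ 16 (mod 281)
106^8 ≡ 16^2 = 256 (mod 281)
106^16 ≡ 256^2 = 65536 ≡ 63 (mod 281)
106^32 ≡ 63^2 = 3969 ≡ 35 (mod 281)
106^60 = 106^32 × 106^16 × 106^8 × 106^4 ≡ 35 × 63 × 256 × 16 (mod 281).
Accumulate the product:
35 × 63 = 2205 ≡ 238
238 × 256 = 60928 ≡ 232
232 × 16 = 3712 ≡ 59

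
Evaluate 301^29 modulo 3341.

123

By square-and-multiply:
301^1 ≡ 301 (mod 3341)
301^2 ≡ 301^2 = 90601 ≡ 394 (mod 3341)
301^4 ≡ 394^2 = 155236 ≡ 1550 (mod 3341)
301^8 ≡ 1550^2 = 2402500 ≡ 321 (mod 3341)
301^16 ≡ 321^2 = 103041 ≡ 2811 (mod 3341)
301^29 = 301^16 · 301^8 · 301^4 · 301^1 ≡ 2811 · 321 · 1550 · 301 (mod 3341).
Accumulate the product:
2811 · 321 = 902331 ≡ 261
261 · 1550 = 404550 ≡ 289
289 · 301 = 86989 ≡ 123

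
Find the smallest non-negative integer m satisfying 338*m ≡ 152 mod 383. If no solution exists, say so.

gcd(338, 383) = 1, so a unique solution mod 383 exists.
338⁻¹ ≡ 17 (mod 383).
m ≡ 17*152 ≡ 286 (mod 383).

286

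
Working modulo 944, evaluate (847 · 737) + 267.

522

847 · 737 = 624239 ≡ 255 (mod 944)
255 + 267 = 522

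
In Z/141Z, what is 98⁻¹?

59

141 = 1*98 + 43
98 = 2*43 + 12
43 = 3*12 + 7
12 = 1*7 + 5
7 = 1*5 + 2
5 = 2*2 + 1
2 = 2*1 + 0
gcd(98, 141) = 1, so the inverse exists.
Back-substitute for 1:
1 = 1*5 − 2*2
  = −2*7 + 3*5
  = 3*12 − 5*7
  = −5*43 + 18*12
  = 18*98 − 41*43
  = −41*141 + 59*98
So 98⁻¹ ≡ 59 (mod 141).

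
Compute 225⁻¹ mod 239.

Run the extended Euclidean algorithm:
239 = 1·225 + 14
225 = 16·14 + 1
14 = 14·1 + 0
gcd(225, 239) = 1, so the inverse exists.
Back-substitute for 1:
1 = 1·225 − 16·14
  = −16·239 + 17·225
So 225⁻¹ ≡ 17 (mod 239).

17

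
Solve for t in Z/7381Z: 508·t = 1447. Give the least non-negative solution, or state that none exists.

gcd(508, 7381) = 1, so a unique solution mod 7381 exists.
508⁻¹ ≡ 7134 (mod 7381).
t ≡ 7134·1447 ≡ 4260 (mod 7381).

4260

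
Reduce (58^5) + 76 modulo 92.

48

(58)^5 ≡ 64 (mod 92)
64 + 76 = 140 ≡ 48 (mod 92)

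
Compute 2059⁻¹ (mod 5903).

3684

By the extended Euclidean algorithm:
5903 = 2*2059 + 1785
2059 = 1*1785 + 274
1785 = 6*274 + 141
274 = 1*141 + 133
141 = 1*133 + 8
133 = 16*8 + 5
8 = 1*5 + 3
5 = 1*3 + 2
3 = 1*2 + 1
2 = 2*1 + 0
gcd(2059, 5903) = 1, so the inverse exists.
Bézout: 1 = 774*5903 − 2219*2059.
So 2059⁻¹ ≡ −2219 ≡ 3684 (mod 5903).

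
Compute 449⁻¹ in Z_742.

547

Run the extended Euclidean algorithm:
742 = 1·449 + 293
449 = 1·293 + 156
293 = 1·156 + 137
156 = 1·137 + 19
137 = 7·19 + 4
19 = 4·4 + 3
4 = 1·3 + 1
3 = 3·1 + 0
gcd(449, 742) = 1, so the inverse exists.
Back-substitute for 1:
1 = 1·4 − 1·3
  = −1·19 + 5·4
  = 5·137 − 36·19
  = −36·156 + 41·137
  = 41·293 − 77·156
  = −77·449 + 118·293
  = 118·742 − 195·449
So 449⁻¹ ≡ −195 ≡ 547 (mod 742).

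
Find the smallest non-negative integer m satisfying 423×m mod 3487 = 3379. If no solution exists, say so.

1261

gcd(423, 3487) = 1, so a unique solution mod 3487 exists.
423⁻¹ ≡ 2539 (mod 3487).
m ≡ 2539×3379 ≡ 1261 (mod 3487).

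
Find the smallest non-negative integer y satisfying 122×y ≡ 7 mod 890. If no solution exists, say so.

gcd(122, 890) = 2, and 2 does not divide 7.
So the congruence has no solution.

no solution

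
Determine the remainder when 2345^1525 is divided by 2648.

2185

By square-and-multiply:
1525 in binary is 10111110101, i.e. 1525 = 1024 + 256 + 128 + 64 + 32 + 16 + 4 + 1.
2345^1 ≡ 2345 (mod 2648)
2345^2 ≡ 2345^2 = 5499025 ≡ 1777 (mod 2648)
2345^4 ≡ 1777^2 = 3157729 ≡ 1313 (mod 2648)
2345^8 ≡ 1313^2 = 1723969 ≡ 121 (mod 2648)
2345^16 ≡ 121^2 = 14641 ≡ 1401 (mod 2648)
2345^32 ≡ 1401^2 = 1962801 ≡ 633 (mod 2648)
2345^64 ≡ 633^2 = 400689 ≡ 841 (mod 2648)
2345^128 ≡ 841^2 = 707281 ≡ 265 (mod 2648)
2345^256 ≡ 265^2 = 70225 ≡ 1377 (mod 2648)
2345^512 ≡ 1377^2 = 1896129 ≡ 161 (mod 2648)
2345^1024 ≡ 161^2 = 25921 ≡ 2089 (mod 2648)
2345^1525 = 2345^1024 · 2345^256 · 2345^128 · 2345^64 · 2345^32 · 2345^16 · 2345^4 · 2345^1 ≡ 2089 · 1377 · 265 · 841 · 633 · 1401 · 1313 · 2345 (mod 2648).
Accumulate the product:
2089 · 1377 = 2876553 ≡ 825
825 · 265 = 218625 ≡ 1489
1489 · 841 = 1252249 ≡ 2393
2393 · 633 = 1514769 ≡ 113
113 · 1401 = 158313 ≡ 2081
2081 · 1313 = 2732353 ≡ 2265
2265 · 2345 = 5311425 ≡ 2185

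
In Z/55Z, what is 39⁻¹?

24

Run the extended Euclidean algorithm:
55 = 1*39 + 16
39 = 2*16 + 7
16 = 2*7 + 2
7 = 3*2 + 1
2 = 2*1 + 0
gcd(39, 55) = 1, so the inverse exists.
Back-substitute for 1:
1 = 1*7 − 3*2
  = −3*16 + 7*7
  = 7*39 − 17*16
  = −17*55 + 24*39
So 39⁻¹ ≡ 24 (mod 55).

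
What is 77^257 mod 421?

386

Compute successive squares:
257 in binary is 100000001, i.e. 257 = 256 + 1.
77^1 ≡ 77 (mod 421)
77^2 ≡ 77^2 = 5929 ≡ 35 (mod 421)
77^4 ≡ 35^2 = 1225 ≡ 383 (mod 421)
77^8 ≡ 383^2 = 146689 ≡ 181 (mod 421)
77^16 ≡ 181^2 = 32761 ≡ 344 (mod 421)
77^32 ≡ 344^2 = 118336 ≡ 35 (mod 421)
77^64 ≡ 35^2 = 1225 ≡ 383 (mod 421)
77^128 ≡ 383^2 = 146689 ≡ 181 (mod 421)
77^256 ≡ 181^2 = 32761 ≡ 344 (mod 421)
77^257 = 77^256 * 77^1 ≡ 344 * 77 (mod 421).
344 * 77 = 26488 ≡ 386 (mod 421).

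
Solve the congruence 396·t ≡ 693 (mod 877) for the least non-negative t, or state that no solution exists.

221

gcd(396, 877) = 1, so a unique solution mod 877 exists.
396⁻¹ ≡ 423 (mod 877).
t ≡ 423·693 ≡ 221 (mod 877).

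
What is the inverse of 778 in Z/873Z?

340

873 = 1×778 + 95
778 = 8×95 + 18
95 = 5×18 + 5
18 = 3×5 + 3
5 = 1×3 + 2
3 = 1×2 + 1
2 = 2×1 + 0
gcd(778, 873) = 1, so the inverse exists.
Bézout: 1 = −303×873 + 340×778.
So 778⁻¹ ≡ 340 (mod 873).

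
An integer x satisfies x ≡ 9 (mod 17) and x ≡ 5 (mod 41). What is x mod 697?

128

17⁻¹ mod 41: 17×29 ≡ 1 (mod 41), so 17⁻¹ ≡ 29.
x = 9 + 17×((5 − 9)×29 mod 41) = 9 + 17×7 = 128.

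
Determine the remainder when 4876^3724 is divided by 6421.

1875

By square-and-multiply:
3724 in binary is 111010001100, i.e. 3724 = 2048 + 1024 + 512 + 128 + 8 + 4.
4876^1 ≡ 4876 (mod 6421)
4876^2 ≡ 4876^2 = 23775376 ≡ 4834 (mod 6421)
4876^4 ≡ 4834^2 = 23367556 ≡ 1537 (mod 6421)
4876^8 ≡ 1537^2 = 2362369 ≡ 5862 (mod 6421)
4876^16 ≡ 5862^2 = 34363044 ≡ 4273 (mod 6421)
4876^32 ≡ 4273^2 = 18258529 ≡ 3626 (mod 6421)
4876^64 ≡ 3626^2 = 13147876 ≡ 4089 (mod 6421)
4876^128 ≡ 4089^2 = 16719921 ≡ 6058 (mod 6421)
4876^256 ≡ 6058^2 = 36699364 ≡ 3349 (mod 6421)
4876^512 ≡ 3349^2 = 11215801 ≡ 4735 (mod 6421)
4876^1024 ≡ 4735^2 = 22420225 ≡ 4514 (mod 6421)
4876^2048 ≡ 4514^2 = 20376196 ≡ 2363 (mod 6421)
4876^3724 = 4876^2048 × 4876^1024 × 4876^512 × 4876^128 × 4876^8 × 4876^4 ≡ 2363 × 4514 × 4735 × 6058 × 5862 × 1537 (mod 6421).
Accumulate the product:
2363 × 4514 = 10666582 ≡ 1301
1301 × 4735 = 6160235 ≡ 2496
2496 × 6058 = 15120768 ≡ 5734
5734 × 5862 = 33612708 ≡ 5194
5194 × 1537 = 7983178 ≡ 1875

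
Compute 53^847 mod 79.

29

847 in binary is 1101001111, i.e. 847 = 512 + 256 + 64 + 8 + 4 + 2 + 1.
53^1 ≡ 53 (mod 79)
53^2 ≡ 53^2 = 2809 ≡ 44 (mod 79)
53^4 ≡ 44^2 = 1936 ≡ 40 (mod 79)
53^8 ≡ 40^2 = 1600 ≡ 20 (mod 79)
53^16 ≡ 20^2 = 400 ≡ 5 (mod 79)
53^32 ≡ 5^2 = 25 (mod 79)
53^64 ≡ 25^2 = 625 ≡ 72 (mod 79)
53^128 ≡ 72^2 = 5184 ≡ 49 (mod 79)
53^256 ≡ 49^2 = 2401 ≡ 31 (mod 79)
53^512 ≡ 31^2 = 961 ≡ 13 (mod 79)
53^847 = 53^512 × 53^256 × 53^64 × 53^8 × 53^4 × 53^2 × 53^1 ≡ 13 × 31 × 72 × 20 × 40 × 44 × 53 (mod 79).
Accumulate the product:
13 × 31 = 403 ≡ 8
8 × 72 = 576 ≡ 23
23 × 20 = 460 ≡ 65
65 × 40 = 2600 ≡ 72
72 × 44 = 3168 ≡ 8
8 × 53 = 424 ≡ 29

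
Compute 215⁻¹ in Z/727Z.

328

727 = 3×215 + 82
215 = 2×82 + 51
82 = 1×51 + 31
51 = 1×31 + 20
31 = 1×20 + 11
20 = 1×11 + 9
11 = 1×9 + 2
9 = 4×2 + 1
2 = 2×1 + 0
gcd(215, 727) = 1, so the inverse exists.
Bézout: 1 = −97×727 + 328×215.
So 215⁻¹ ≡ 328 (mod 727).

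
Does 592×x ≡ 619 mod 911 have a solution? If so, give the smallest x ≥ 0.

732

gcd(592, 911) = 1, so a unique solution mod 911 exists.
592⁻¹ ≡ 297 (mod 911).
x ≡ 297×619 ≡ 732 (mod 911).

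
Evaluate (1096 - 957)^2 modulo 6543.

1096 - 957 = 139
(139)^2 ≡ 6235 (mod 6543)

6235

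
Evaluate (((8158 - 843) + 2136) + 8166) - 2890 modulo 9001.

5726

8158 - 843 = 7315
7315 + 2136 = 9451 ≡ 450 (mod 9001)
450 + 8166 = 8616
8616 - 2890 = 5726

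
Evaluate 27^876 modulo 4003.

2849

Using repeated squaring:
876 in binary is 1101101100, i.e. 876 = 512 + 256 + 64 + 32 + 8 + 4.
27^1 ≡ 27 (mod 4003)
27^2 ≡ 27^2 = 729 (mod 4003)
27^4 ≡ 729^2 = 531441 ≡ 3045 (mod 4003)
27^8 ≡ 3045^2 = 9272025 ≡ 1077 (mod 4003)
27^16 ≡ 1077^2 = 1159929 ≡ 3062 (mod 4003)
27^32 ≡ 3062^2 = 9375844 ≡ 818 (mod 4003)
27^64 ≡ 818^2 = 669124 ≡ 623 (mod 4003)
27^128 ≡ 623^2 = 388129 ≡ 3841 (mod 4003)
27^256 ≡ 3841^2 = 14753281 ≡ 2226 (mod 4003)
27^512 ≡ 2226^2 = 4955076 ≡ 3365 (mod 4003)
27^876 = 27^512 * 27^256 * 27^64 * 27^32 * 27^8 * 27^4 ≡ 3365 * 2226 * 623 * 818 * 1077 * 3045 (mod 4003).
Accumulate the product:
3365 * 2226 = 7490490 ≡ 877
877 * 623 = 546371 ≡ 1963
1963 * 818 = 1605734 ≡ 531
531 * 1077 = 571887 ≡ 3461
3461 * 3045 = 10538745 ≡ 2849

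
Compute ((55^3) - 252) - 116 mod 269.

(55)^3 ≡ 133 (mod 269)
133 - 252 = -119 ≡ 150 (mod 269)
150 - 116 = 34

34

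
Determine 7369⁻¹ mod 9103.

4541

9103 = 1*7369 + 1734
7369 = 4*1734 + 433
1734 = 4*433 + 2
433 = 216*2 + 1
2 = 2*1 + 0
gcd(7369, 9103) = 1, so the inverse exists.
Bézout: 1 = −3676*9103 + 4541*7369.
So 7369⁻¹ ≡ 4541 (mod 9103).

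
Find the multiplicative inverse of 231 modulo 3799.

By the extended Euclidean algorithm:
3799 = 16·231 + 103
231 = 2·103 + 25
103 = 4·25 + 3
25 = 8·3 + 1
3 = 3·1 + 0
gcd(231, 3799) = 1, so the inverse exists.
Back-substitute for 1:
1 = 1·25 − 8·3
  = −8·103 + 33·25
  = 33·231 − 74·103
  = −74·3799 + 1217·231
So 231⁻¹ ≡ 1217 (mod 3799).

1217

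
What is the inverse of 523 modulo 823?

513

By the extended Euclidean algorithm:
823 = 1×523 + 300
523 = 1×300 + 223
300 = 1×223 + 77
223 = 2×77 + 69
77 = 1×69 + 8
69 = 8×8 + 5
8 = 1×5 + 3
5 = 1×3 + 2
3 = 1×2 + 1
2 = 2×1 + 0
gcd(523, 823) = 1, so the inverse exists.
Back-substitute for 1:
1 = 1×3 − 1×2
  = −1×5 + 2×3
  = 2×8 − 3×5
  = −3×69 + 26×8
  = 26×77 − 29×69
  = −29×223 + 84×77
  = 84×300 − 113×223
  = −113×523 + 197×300
  = 197×823 − 310×523
So 523⁻¹ ≡ −310 ≡ 513 (mod 823).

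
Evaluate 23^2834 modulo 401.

2834 in binary is 101100010010, i.e. 2834 = 2048 + 512 + 256 + 16 + 2.
23^1 ≡ 23 (mod 401)
23^2 ≡ 23^2 = 529 ≡ 128 (mod 401)
23^4 ≡ 128^2 = 16384 ≡ 344 (mod 401)
23^8 ≡ 344^2 = 118336 ≡ 41 (mod 401)
23^16 ≡ 41^2 = 1681 ≡ 77 (mod 401)
23^32 ≡ 77^2 = 5929 ≡ 315 (mod 401)
23^64 ≡ 315^2 = 99225 ≡ 178 (mod 401)
23^128 ≡ 178^2 = 31684 ≡ 5 (mod 401)
23^256 ≡ 5^2 = 25 (mod 401)
23^512 ≡ 25^2 = 625 ≡ 224 (mod 401)
23^1024 ≡ 224^2 = 50176 ≡ 51 (mod 401)
23^2048 ≡ 51^2 = 2601 ≡ 195 (mod 401)
23^2834 = 23^2048 · 23^512 · 23^256 · 23^16 · 23^2 ≡ 195 · 224 · 25 · 77 · 128 (mod 401).
Accumulate the product:
195 · 224 = 43680 ≡ 372
372 · 25 = 9300 ≡ 77
77 · 77 = 5929 ≡ 315
315 · 128 = 40320 ≡ 220

220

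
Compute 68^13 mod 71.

Compute successive squares:
13 in binary is 1101, i.e. 13 = 8 + 4 + 1.
68^1 ≡ 68 (mod 71)
68^2 ≡ 68^2 = 4624 ≡ 9 (mod 71)
68^4 ≡ 9^2 = 81 ≡ 10 (mod 71)
68^8 ≡ 10^2 = 100 ≡ 29 (mod 71)
68^13 = 68^8 * 68^4 * 68^1 ≡ 29 * 10 * 68 (mod 71).
Accumulate the product:
29 * 10 = 290 ≡ 6
6 * 68 = 408 ≡ 53

53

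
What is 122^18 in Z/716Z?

122^1 ≡ 122 (mod 716)
122^2 ≡ 122^2 = 14884 ≡ 564 (mod 716)
122^4 ≡ 564^2 = 318096 ≡ 192 (mod 716)
122^8 ≡ 192^2 = 36864 ≡ 348 (mod 716)
122^16 ≡ 348^2 = 121104 ≡ 100 (mod 716)
122^18 = 122^16 × 122^2 ≡ 100 × 564 (mod 716).
100 × 564 = 56400 ≡ 552 (mod 716).

552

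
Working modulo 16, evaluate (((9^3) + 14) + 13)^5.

0

(9)^3 ≡ 9 (mod 16)
9 + 14 = 23 ≡ 7 (mod 16)
7 + 13 = 20 ≡ 4 (mod 16)
(4)^5 ≡ 0 (mod 16)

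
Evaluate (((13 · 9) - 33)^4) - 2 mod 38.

28

13 · 9 = 117 ≡ 3 (mod 38)
3 - 33 = -30 ≡ 8 (mod 38)
(8)^4 ≡ 30 (mod 38)
30 - 2 = 28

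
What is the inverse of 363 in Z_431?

Apply the Euclidean algorithm and back-substitute:
431 = 1*363 + 68
363 = 5*68 + 23
68 = 2*23 + 22
23 = 1*22 + 1
22 = 22*1 + 0
gcd(363, 431) = 1, so the inverse exists.
Back-substitute for 1:
1 = 1*23 − 1*22
  = −1*68 + 3*23
  = 3*363 − 16*68
  = −16*431 + 19*363
So 363⁻¹ ≡ 19 (mod 431).

19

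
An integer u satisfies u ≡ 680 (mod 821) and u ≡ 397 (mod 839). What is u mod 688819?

821⁻¹ mod 839: 821·233 ≡ 1 (mod 839), so 821⁻¹ ≡ 233.
u = 680 + 821·((397 − 680)·233 mod 839) = 680 + 821·342 = 281462.
Check: 281462 mod 821 = 680, 281462 mod 839 = 397. ✓

281462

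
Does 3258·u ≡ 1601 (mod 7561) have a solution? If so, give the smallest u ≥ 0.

gcd(3258, 7561) = 1, so a unique solution mod 7561 exists.
3258⁻¹ ≡ 123 (mod 7561).
u ≡ 123·1601 ≡ 337 (mod 7561).

337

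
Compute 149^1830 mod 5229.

1830 in binary is 11100100110, i.e. 1830 = 1024 + 512 + 256 + 32 + 4 + 2.
149^1 ≡ 149 (mod 5229)
149^2 ≡ 149^2 = 22201 ≡ 1285 (mod 5229)
149^4 ≡ 1285^2 = 1651225 ≡ 4090 (mod 5229)
149^8 ≡ 4090^2 = 16728100 ≡ 529 (mod 5229)
149^16 ≡ 529^2 = 279841 ≡ 2704 (mod 5229)
149^32 ≡ 2704^2 = 7311616 ≡ 1474 (mod 5229)
149^64 ≡ 1474^2 = 2172676 ≡ 2641 (mod 5229)
149^128 ≡ 2641^2 = 6974881 ≡ 4624 (mod 5229)
149^256 ≡ 4624^2 = 21381376 ≡ 5224 (mod 5229)
149^512 ≡ 5224^2 = 27290176 ≡ 25 (mod 5229)
149^1024 ≡ 25^2 = 625 (mod 5229)
149^1830 = 149^1024 · 149^512 · 149^256 · 149^32 · 149^4 · 149^2 ≡ 625 · 25 · 5224 · 1474 · 4090 · 1285 (mod 5229).
Accumulate the product:
625 · 25 = 15625 ≡ 5167
5167 · 5224 = 26992408 ≡ 310
310 · 1474 = 456940 ≡ 2017
2017 · 4090 = 8249530 ≡ 3397
3397 · 1285 = 4365145 ≡ 4159

4159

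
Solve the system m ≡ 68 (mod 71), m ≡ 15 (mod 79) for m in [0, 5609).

4044

71⁻¹ mod 79: 71·69 ≡ 1 (mod 79), so 71⁻¹ ≡ 69.
m = 68 + 71·((15 − 68)·69 mod 79) = 68 + 71·56 = 4044.
Check: 4044 mod 71 = 68, 4044 mod 79 = 15. ✓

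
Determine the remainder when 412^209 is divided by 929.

412^1 ≡ 412 (mod 929)
412^2 ≡ 412^2 = 169744 ≡ 666 (mod 929)
412^4 ≡ 666^2 = 443556 ≡ 423 (mod 929)
412^8 ≡ 423^2 = 178929 ≡ 561 (mod 929)
412^16 ≡ 561^2 = 314721 ≡ 719 (mod 929)
412^32 ≡ 719^2 = 516961 ≡ 437 (mod 929)
412^64 ≡ 437^2 = 190969 ≡ 524 (mod 929)
412^128 ≡ 524^2 = 274576 ≡ 521 (mod 929)
412^209 = 412^128 × 412^64 × 412^16 × 412^1 ≡ 521 × 524 × 719 × 412 (mod 929).
Accumulate the product:
521 × 524 = 273004 ≡ 807
807 × 719 = 580233 ≡ 537
537 × 412 = 221244 ≡ 142

142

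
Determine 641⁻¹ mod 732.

Run the extended Euclidean algorithm:
732 = 1×641 + 91
641 = 7×91 + 4
91 = 22×4 + 3
4 = 1×3 + 1
3 = 3×1 + 0
gcd(641, 732) = 1, so the inverse exists.
Back-substitute for 1:
1 = 1×4 − 1×3
  = −1×91 + 23×4
  = 23×641 − 162×91
  = −162×732 + 185×641
So 641⁻¹ ≡ 185 (mod 732).

185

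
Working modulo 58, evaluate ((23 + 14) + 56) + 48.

25

23 + 14 = 37
37 + 56 = 93 ≡ 35 (mod 58)
35 + 48 = 83 ≡ 25 (mod 58)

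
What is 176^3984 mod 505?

Compute successive squares:
3984 in binary is 111110010000, i.e. 3984 = 2048 + 1024 + 512 + 256 + 128 + 16.
176^1 ≡ 176 (mod 505)
176^2 ≡ 176^2 = 30976 ≡ 171 (mod 505)
176^4 ≡ 171^2 = 29241 ≡ 456 (mod 505)
176^8 ≡ 456^2 = 207936 ≡ 381 (mod 505)
176^16 ≡ 381^2 = 145161 ≡ 226 (mod 505)
176^32 ≡ 226^2 = 51076 ≡ 71 (mod 505)
176^64 ≡ 71^2 = 5041 ≡ 496 (mod 505)
176^128 ≡ 496^2 = 246016 ≡ 81 (mod 505)
176^256 ≡ 81^2 = 6561 ≡ 501 (mod 505)
176^512 ≡ 501^2 = 251001 ≡ 16 (mod 505)
176^1024 ≡ 16^2 = 256 (mod 505)
176^2048 ≡ 256^2 = 65536 ≡ 391 (mod 505)
176^3984 = 176^2048 * 176^1024 * 176^512 * 176^256 * 176^128 * 176^16 ≡ 391 * 256 * 16 * 501 * 81 * 226 (mod 505).
Accumulate the product:
391 * 256 = 100096 ≡ 106
106 * 16 = 1696 ≡ 181
181 * 501 = 90681 ≡ 286
286 * 81 = 23166 ≡ 441
441 * 226 = 99666 ≡ 181

181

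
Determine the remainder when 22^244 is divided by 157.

Compute successive squares:
244 in binary is 11110100, i.e. 244 = 128 + 64 + 32 + 16 + 4.
22^1 ≡ 22 (mod 157)
22^2 ≡ 22^2 = 484 ≡ 13 (mod 157)
22^4 ≡ 13^2 = 169 ≡ 12 (mod 157)
22^8 ≡ 12^2 = 144 (mod 157)
22^16 ≡ 144^2 = 20736 ≡ 12 (mod 157)
22^32 ≡ 12^2 = 144 (mod 157)
22^64 ≡ 144^2 = 20736 ≡ 12 (mod 157)
22^128 ≡ 12^2 = 144 (mod 157)
22^244 = 22^128 × 22^64 × 22^32 × 22^16 × 22^4 ≡ 144 × 12 × 144 × 12 × 12 (mod 157).
Accumulate the product:
144 × 12 = 1728 ≡ 1
1 × 144 = 144
144 × 12 = 1728 ≡ 1
1 × 12 = 12

12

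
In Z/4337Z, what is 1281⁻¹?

Apply the Euclidean algorithm and back-substitute:
4337 = 3×1281 + 494
1281 = 2×494 + 293
494 = 1×293 + 201
293 = 1×201 + 92
201 = 2×92 + 17
92 = 5×17 + 7
17 = 2×7 + 3
7 = 2×3 + 1
3 = 3×1 + 0
gcd(1281, 4337) = 1, so the inverse exists.
Back-substitute for 1:
1 = 1×7 − 2×3
  = −2×17 + 5×7
  = 5×92 − 27×17
  = −27×201 + 59×92
  = 59×293 − 86×201
  = −86×494 + 145×293
  = 145×1281 − 376×494
  = −376×4337 + 1273×1281
So 1281⁻¹ ≡ 1273 (mod 4337).

1273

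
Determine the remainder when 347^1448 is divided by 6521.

4176

Using repeated squaring:
1448 in binary is 10110101000, i.e. 1448 = 1024 + 256 + 128 + 32 + 8.
347^1 ≡ 347 (mod 6521)
347^2 ≡ 347^2 = 120409 ≡ 3031 (mod 6521)
347^4 ≡ 3031^2 = 9186961 ≡ 5393 (mod 6521)
347^8 ≡ 5393^2 = 29084449 ≡ 789 (mod 6521)
347^16 ≡ 789^2 = 622521 ≡ 3026 (mod 6521)
347^32 ≡ 3026^2 = 9156676 ≡ 1192 (mod 6521)
347^64 ≡ 1192^2 = 1420864 ≡ 5807 (mod 6521)
347^128 ≡ 5807^2 = 33721249 ≡ 1158 (mod 6521)
347^256 ≡ 1158^2 = 1340964 ≡ 4159 (mod 6521)
347^512 ≡ 4159^2 = 17297281 ≡ 3589 (mod 6521)
347^1024 ≡ 3589^2 = 12880921 ≡ 1946 (mod 6521)
347^1448 = 347^1024 · 347^256 · 347^128 · 347^32 · 347^8 ≡ 1946 · 4159 · 1158 · 1192 · 789 (mod 6521).
Accumulate the product:
1946 · 4159 = 8093414 ≡ 853
853 · 1158 = 987774 ≡ 3103
3103 · 1192 = 3698776 ≡ 1369
1369 · 789 = 1080141 ≡ 4176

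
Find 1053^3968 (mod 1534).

1469

Compute successive squares:
1053^1 ≡ 1053 (mod 1534)
1053^2 ≡ 1053^2 = 1108809 ≡ 1261 (mod 1534)
1053^4 ≡ 1261^2 = 1590121 ≡ 897 (mod 1534)
1053^8 ≡ 897^2 = 804609 ≡ 793 (mod 1534)
1053^16 ≡ 793^2 = 628849 ≡ 1443 (mod 1534)
1053^32 ≡ 1443^2 = 2082249 ≡ 611 (mod 1534)
1053^64 ≡ 611^2 = 373321 ≡ 559 (mod 1534)
1053^128 ≡ 559^2 = 312481 ≡ 1079 (mod 1534)
1053^256 ≡ 1079^2 = 1164241 ≡ 1469 (mod 1534)
1053^512 ≡ 1469^2 = 2157961 ≡ 1157 (mod 1534)
1053^1024 ≡ 1157^2 = 1338649 ≡ 1001 (mod 1534)
1053^2048 ≡ 1001^2 = 1002001 ≡ 299 (mod 1534)
1053^3968 = 1053^2048 * 1053^1024 * 1053^512 * 1053^256 * 1053^128 ≡ 299 * 1001 * 1157 * 1469 * 1079 (mod 1534).
Accumulate the product:
299 * 1001 = 299299 ≡ 169
169 * 1157 = 195533 ≡ 715
715 * 1469 = 1050335 ≡ 1079
1079 * 1079 = 1164241 ≡ 1469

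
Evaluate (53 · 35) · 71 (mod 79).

12

53 · 35 = 1855 ≡ 38 (mod 79)
38 · 71 = 2698 ≡ 12 (mod 79)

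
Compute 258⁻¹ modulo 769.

By the extended Euclidean algorithm:
769 = 2*258 + 253
258 = 1*253 + 5
253 = 50*5 + 3
5 = 1*3 + 2
3 = 1*2 + 1
2 = 2*1 + 0
gcd(258, 769) = 1, so the inverse exists.
Back-substitute for 1:
1 = 1*3 − 1*2
  = −1*5 + 2*3
  = 2*253 − 101*5
  = −101*258 + 103*253
  = 103*769 − 307*258
So 258⁻¹ ≡ −307 ≡ 462 (mod 769).

462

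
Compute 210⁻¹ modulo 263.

129

By the extended Euclidean algorithm:
263 = 1×210 + 53
210 = 3×53 + 51
53 = 1×51 + 2
51 = 25×2 + 1
2 = 2×1 + 0
gcd(210, 263) = 1, so the inverse exists.
Back-substitute for 1:
1 = 1×51 − 25×2
  = −25×53 + 26×51
  = 26×210 − 103×53
  = −103×263 + 129×210
So 210⁻¹ ≡ 129 (mod 263).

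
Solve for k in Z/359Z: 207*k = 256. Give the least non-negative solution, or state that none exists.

55

gcd(207, 359) = 1, so a unique solution mod 359 exists.
207⁻¹ ≡ 111 (mod 359).
k ≡ 111*256 ≡ 55 (mod 359).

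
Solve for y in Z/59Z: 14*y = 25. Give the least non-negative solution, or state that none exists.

6

gcd(14, 59) = 1, so a unique solution mod 59 exists.
14⁻¹ ≡ 38 (mod 59).
y ≡ 38*25 ≡ 6 (mod 59).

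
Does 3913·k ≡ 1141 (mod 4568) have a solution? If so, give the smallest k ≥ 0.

605

gcd(3913, 4568) = 1, so a unique solution mod 4568 exists.
3913⁻¹ ≡ 537 (mod 4568).
k ≡ 537·1141 ≡ 605 (mod 4568).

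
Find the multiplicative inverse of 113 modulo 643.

By the extended Euclidean algorithm:
643 = 5×113 + 78
113 = 1×78 + 35
78 = 2×35 + 8
35 = 4×8 + 3
8 = 2×3 + 2
3 = 1×2 + 1
2 = 2×1 + 0
gcd(113, 643) = 1, so the inverse exists.
Back-substitute for 1:
1 = 1×3 − 1×2
  = −1×8 + 3×3
  = 3×35 − 13×8
  = −13×78 + 29×35
  = 29×113 − 42×78
  = −42×643 + 239×113
So 113⁻¹ ≡ 239 (mod 643).

239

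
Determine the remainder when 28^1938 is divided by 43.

By square-and-multiply:
1938 in binary is 11110010010, i.e. 1938 = 1024 + 512 + 256 + 128 + 16 + 2.
28^1 ≡ 28 (mod 43)
28^2 ≡ 28^2 = 784 ≡ 10 (mod 43)
28^4 ≡ 10^2 = 100 ≡ 14 (mod 43)
28^8 ≡ 14^2 = 196 ≡ 24 (mod 43)
28^16 ≡ 24^2 = 576 ≡ 17 (mod 43)
28^32 ≡ 17^2 = 289 ≡ 31 (mod 43)
28^64 ≡ 31^2 = 961 ≡ 15 (mod 43)
28^128 ≡ 15^2 = 225 ≡ 10 (mod 43)
28^256 ≡ 10^2 = 100 ≡ 14 (mod 43)
28^512 ≡ 14^2 = 196 ≡ 24 (mod 43)
28^1024 ≡ 24^2 = 576 ≡ 17 (mod 43)
28^1938 = 28^1024 × 28^512 × 28^256 × 28^128 × 28^16 × 28^2 ≡ 17 × 24 × 14 × 10 × 17 × 10 (mod 43).
Accumulate the product:
17 × 24 = 408 ≡ 21
21 × 14 = 294 ≡ 36
36 × 10 = 360 ≡ 16
16 × 17 = 272 ≡ 14
14 × 10 = 140 ≡ 11

11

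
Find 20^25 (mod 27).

25 in binary is 11001, i.e. 25 = 16 + 8 + 1.
20^1 ≡ 20 (mod 27)
20^2 ≡ 20^2 = 400 ≡ 22 (mod 27)
20^4 ≡ 22^2 = 484 ≡ 25 (mod 27)
20^8 ≡ 25^2 = 625 ≡ 4 (mod 27)
20^16 ≡ 4^2 = 16 (mod 27)
20^25 = 20^16 · 20^8 · 20^1 ≡ 16 · 4 · 20 (mod 27).
Accumulate the product:
16 · 4 = 64 ≡ 10
10 · 20 = 200 ≡ 11

11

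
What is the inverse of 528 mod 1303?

575

Apply the Euclidean algorithm and back-substitute:
1303 = 2*528 + 247
528 = 2*247 + 34
247 = 7*34 + 9
34 = 3*9 + 7
9 = 1*7 + 2
7 = 3*2 + 1
2 = 2*1 + 0
gcd(528, 1303) = 1, so the inverse exists.
Bézout: 1 = −233*1303 + 575*528.
So 528⁻¹ ≡ 575 (mod 1303).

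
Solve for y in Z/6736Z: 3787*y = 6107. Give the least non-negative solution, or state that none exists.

2209

gcd(3787, 6736) = 1, so a unique solution mod 6736 exists.
3787⁻¹ ≡ 5683 (mod 6736).
y ≡ 5683*6107 ≡ 2209 (mod 6736).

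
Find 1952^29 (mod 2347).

39

29 in binary is 11101, i.e. 29 = 16 + 8 + 4 + 1.
1952^1 ≡ 1952 (mod 2347)
1952^2 ≡ 1952^2 = 3810304 ≡ 1123 (mod 2347)
1952^4 ≡ 1123^2 = 1261129 ≡ 790 (mod 2347)
1952^8 ≡ 790^2 = 624100 ≡ 2145 (mod 2347)
1952^16 ≡ 2145^2 = 4601025 ≡ 905 (mod 2347)
1952^29 = 1952^16 * 1952^8 * 1952^4 * 1952^1 ≡ 905 * 2145 * 790 * 1952 (mod 2347).
Accumulate the product:
905 * 2145 = 1941225 ≡ 256
256 * 790 = 202240 ≡ 398
398 * 1952 = 776896 ≡ 39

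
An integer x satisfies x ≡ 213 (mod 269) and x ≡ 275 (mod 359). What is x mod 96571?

269⁻¹ mod 359: 269·355 ≡ 1 (mod 359), so 269⁻¹ ≡ 355.
x = 213 + 269·((275 − 213)·355 mod 359) = 213 + 269·111 = 30072.
Check: 30072 mod 269 = 213, 30072 mod 359 = 275. ✓

30072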